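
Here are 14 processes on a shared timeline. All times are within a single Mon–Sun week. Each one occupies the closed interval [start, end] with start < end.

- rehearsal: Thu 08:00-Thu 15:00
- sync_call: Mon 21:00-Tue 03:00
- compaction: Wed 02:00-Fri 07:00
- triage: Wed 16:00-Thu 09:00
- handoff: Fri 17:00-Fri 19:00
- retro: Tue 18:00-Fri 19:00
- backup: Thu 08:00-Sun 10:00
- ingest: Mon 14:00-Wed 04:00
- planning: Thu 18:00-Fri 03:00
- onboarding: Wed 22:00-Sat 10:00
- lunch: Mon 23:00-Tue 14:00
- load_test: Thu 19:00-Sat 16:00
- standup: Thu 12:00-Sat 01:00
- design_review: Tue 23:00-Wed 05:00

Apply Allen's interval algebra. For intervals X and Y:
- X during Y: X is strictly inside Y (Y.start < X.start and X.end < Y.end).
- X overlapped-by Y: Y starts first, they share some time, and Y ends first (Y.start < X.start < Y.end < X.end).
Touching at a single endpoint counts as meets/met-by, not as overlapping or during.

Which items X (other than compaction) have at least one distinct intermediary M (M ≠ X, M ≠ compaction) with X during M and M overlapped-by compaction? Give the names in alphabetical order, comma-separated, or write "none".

Target compaction = [Wed 02:00, Fri 07:00].
Intermediaries M with M overlapped-by compaction: backup, load_test, onboarding, standup.
Via backup — items with X during backup: handoff, load_test, planning, standup.
Via load_test — items with X during load_test: handoff.
Via onboarding — items with X during onboarding: handoff, planning, rehearsal, standup.
Via standup — items with X during standup: handoff, planning.
Union: handoff, load_test, planning, rehearsal, standup.

handoff, load_test, planning, rehearsal, standup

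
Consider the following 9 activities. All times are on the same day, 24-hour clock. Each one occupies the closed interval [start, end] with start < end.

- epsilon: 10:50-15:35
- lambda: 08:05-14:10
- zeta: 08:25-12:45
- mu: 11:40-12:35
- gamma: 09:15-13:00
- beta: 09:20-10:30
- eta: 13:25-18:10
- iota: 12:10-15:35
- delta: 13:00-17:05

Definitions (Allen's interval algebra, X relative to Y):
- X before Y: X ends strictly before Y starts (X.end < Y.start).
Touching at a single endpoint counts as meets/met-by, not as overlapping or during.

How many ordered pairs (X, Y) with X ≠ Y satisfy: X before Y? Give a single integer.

10

Checking all 72 ordered pairs for relation 'before'; matching pairs in alphabetical order:
(beta, delta): beta before delta ✓
(beta, epsilon): beta before epsilon ✓
(beta, eta): beta before eta ✓
(beta, iota): beta before iota ✓
(beta, mu): beta before mu ✓
(gamma, eta): gamma before eta ✓
(mu, delta): mu before delta ✓
(mu, eta): mu before eta ✓
(zeta, delta): zeta before delta ✓
(zeta, eta): zeta before eta ✓
Count: 10.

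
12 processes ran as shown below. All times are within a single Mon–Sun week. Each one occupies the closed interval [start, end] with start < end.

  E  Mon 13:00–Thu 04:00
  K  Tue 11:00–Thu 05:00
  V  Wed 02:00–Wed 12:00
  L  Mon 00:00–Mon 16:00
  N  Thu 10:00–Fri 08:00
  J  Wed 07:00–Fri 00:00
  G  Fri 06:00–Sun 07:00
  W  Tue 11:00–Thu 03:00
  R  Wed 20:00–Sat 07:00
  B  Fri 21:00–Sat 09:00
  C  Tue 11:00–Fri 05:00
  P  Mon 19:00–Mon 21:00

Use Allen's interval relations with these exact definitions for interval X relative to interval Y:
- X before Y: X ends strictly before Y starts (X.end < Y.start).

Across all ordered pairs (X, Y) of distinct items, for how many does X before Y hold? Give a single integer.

37

Checking all 132 ordered pairs for relation 'before'; matching pairs in alphabetical order:
(C, B): C before B ✓
(C, G): C before G ✓
(E, B): E before B ✓
(E, G): E before G ✓
(E, N): E before N ✓
(J, B): J before B ✓
(J, G): J before G ✓
(K, B): K before B ✓
(K, G): K before G ✓
(K, N): K before N ✓
(L, B): L before B ✓
(L, C): L before C ✓
(L, G): L before G ✓
(L, J): L before J ✓
(L, K): L before K ✓
(L, N): L before N ✓
(L, P): L before P ✓
(L, R): L before R ✓
(L, V): L before V ✓
(L, W): L before W ✓
(N, B): N before B ✓
(P, B): P before B ✓
(P, C): P before C ✓
(P, G): P before G ✓
... plus 13 further pairs not listed.
Count: 37.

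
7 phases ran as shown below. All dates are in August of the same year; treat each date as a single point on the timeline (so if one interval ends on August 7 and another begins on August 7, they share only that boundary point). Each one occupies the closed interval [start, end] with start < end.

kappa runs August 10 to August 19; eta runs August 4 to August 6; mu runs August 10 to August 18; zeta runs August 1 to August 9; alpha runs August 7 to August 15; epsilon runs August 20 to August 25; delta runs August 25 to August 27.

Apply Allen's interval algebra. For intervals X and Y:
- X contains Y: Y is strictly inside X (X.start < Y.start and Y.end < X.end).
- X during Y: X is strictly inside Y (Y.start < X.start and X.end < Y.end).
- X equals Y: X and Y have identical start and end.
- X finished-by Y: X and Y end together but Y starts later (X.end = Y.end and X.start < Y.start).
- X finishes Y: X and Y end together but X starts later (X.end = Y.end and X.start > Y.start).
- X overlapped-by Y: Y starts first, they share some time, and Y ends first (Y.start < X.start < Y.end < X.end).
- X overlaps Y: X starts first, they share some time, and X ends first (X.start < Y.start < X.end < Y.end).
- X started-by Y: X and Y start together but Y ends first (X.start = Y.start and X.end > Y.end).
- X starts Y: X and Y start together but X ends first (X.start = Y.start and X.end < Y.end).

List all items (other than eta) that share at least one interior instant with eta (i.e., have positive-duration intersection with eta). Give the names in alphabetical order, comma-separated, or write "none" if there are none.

Target eta = [August 4, August 6].
alpha [August 7, August 15] → after → no.
delta [August 25, August 27] → after → no.
epsilon [August 20, August 25] → after → no.
kappa [August 10, August 19] → after → no.
mu [August 10, August 18] → after → no.
zeta [August 1, August 9] → contains → yes.
Result: zeta.

zeta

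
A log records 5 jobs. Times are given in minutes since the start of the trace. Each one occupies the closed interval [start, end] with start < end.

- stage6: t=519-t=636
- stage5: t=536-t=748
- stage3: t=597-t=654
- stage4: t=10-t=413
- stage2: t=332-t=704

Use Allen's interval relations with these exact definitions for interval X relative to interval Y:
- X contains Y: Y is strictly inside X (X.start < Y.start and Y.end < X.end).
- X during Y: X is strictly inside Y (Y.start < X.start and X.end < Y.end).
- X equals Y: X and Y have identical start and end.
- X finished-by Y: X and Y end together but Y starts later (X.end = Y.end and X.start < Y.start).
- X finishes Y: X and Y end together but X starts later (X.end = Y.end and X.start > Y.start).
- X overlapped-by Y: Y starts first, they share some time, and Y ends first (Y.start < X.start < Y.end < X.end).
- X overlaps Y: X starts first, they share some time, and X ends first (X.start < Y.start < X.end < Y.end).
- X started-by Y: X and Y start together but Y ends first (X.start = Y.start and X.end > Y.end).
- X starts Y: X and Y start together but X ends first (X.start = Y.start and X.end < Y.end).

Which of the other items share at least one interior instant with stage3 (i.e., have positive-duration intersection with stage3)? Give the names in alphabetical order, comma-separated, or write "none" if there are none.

Target stage3 = [t=597, t=654].
stage2 [t=332, t=704] → contains → yes.
stage4 [t=10, t=413] → before → no.
stage5 [t=536, t=748] → contains → yes.
stage6 [t=519, t=636] → overlaps → yes.
Result: stage2, stage5, stage6.

stage2, stage5, stage6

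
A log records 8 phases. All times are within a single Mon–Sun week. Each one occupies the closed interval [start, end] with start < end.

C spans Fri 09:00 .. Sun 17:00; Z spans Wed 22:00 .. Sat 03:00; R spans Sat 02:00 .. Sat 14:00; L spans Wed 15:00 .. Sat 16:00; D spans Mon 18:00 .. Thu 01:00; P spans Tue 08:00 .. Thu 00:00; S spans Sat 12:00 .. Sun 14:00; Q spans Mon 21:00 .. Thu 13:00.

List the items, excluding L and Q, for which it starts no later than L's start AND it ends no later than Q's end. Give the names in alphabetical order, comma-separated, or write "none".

D, P

Conditions: its start is no later than L's start (X.start <= Wed 15:00) AND its end is no later than Q's end (X.end <= Thu 13:00).
C: start Fri 09:00 <= Wed 15:00? ✗; end Sun 17:00 <= Thu 13:00? ✗ → no.
D: start Mon 18:00 <= Wed 15:00? ✓; end Thu 01:00 <= Thu 13:00? ✓ → yes.
P: start Tue 08:00 <= Wed 15:00? ✓; end Thu 00:00 <= Thu 13:00? ✓ → yes.
R: start Sat 02:00 <= Wed 15:00? ✗; end Sat 14:00 <= Thu 13:00? ✗ → no.
S: start Sat 12:00 <= Wed 15:00? ✗; end Sun 14:00 <= Thu 13:00? ✗ → no.
Z: start Wed 22:00 <= Wed 15:00? ✗; end Sat 03:00 <= Thu 13:00? ✗ → no.
Result: D, P.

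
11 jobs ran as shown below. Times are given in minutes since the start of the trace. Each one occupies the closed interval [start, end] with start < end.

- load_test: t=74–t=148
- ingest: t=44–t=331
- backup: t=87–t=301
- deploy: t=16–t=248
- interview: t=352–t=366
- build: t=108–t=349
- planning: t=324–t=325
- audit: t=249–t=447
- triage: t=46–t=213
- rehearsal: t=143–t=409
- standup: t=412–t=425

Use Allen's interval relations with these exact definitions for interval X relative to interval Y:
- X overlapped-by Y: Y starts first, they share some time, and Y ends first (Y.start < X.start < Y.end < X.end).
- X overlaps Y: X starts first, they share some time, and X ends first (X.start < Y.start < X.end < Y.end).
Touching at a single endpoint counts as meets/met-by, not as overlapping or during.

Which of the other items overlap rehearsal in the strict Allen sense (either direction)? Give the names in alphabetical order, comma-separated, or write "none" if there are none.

audit, backup, build, deploy, ingest, load_test, triage

Target rehearsal = [t=143, t=409].
audit [t=249, t=447] → overlapped-by → yes.
backup [t=87, t=301] → overlaps → yes.
build [t=108, t=349] → overlaps → yes.
deploy [t=16, t=248] → overlaps → yes.
ingest [t=44, t=331] → overlaps → yes.
interview [t=352, t=366] → during → no.
load_test [t=74, t=148] → overlaps → yes.
planning [t=324, t=325] → during → no.
standup [t=412, t=425] → after → no.
triage [t=46, t=213] → overlaps → yes.
Result: audit, backup, build, deploy, ingest, load_test, triage.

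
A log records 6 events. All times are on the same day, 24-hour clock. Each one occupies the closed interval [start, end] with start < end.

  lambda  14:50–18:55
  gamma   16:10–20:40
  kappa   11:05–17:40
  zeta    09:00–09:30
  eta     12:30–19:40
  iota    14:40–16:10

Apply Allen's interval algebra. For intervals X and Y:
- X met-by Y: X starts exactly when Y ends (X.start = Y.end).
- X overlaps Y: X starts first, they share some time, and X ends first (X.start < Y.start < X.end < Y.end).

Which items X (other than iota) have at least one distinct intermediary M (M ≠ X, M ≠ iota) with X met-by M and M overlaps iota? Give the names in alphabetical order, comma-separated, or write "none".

Target iota = [14:40, 16:10].
Intermediaries M with M overlaps iota: none.
Union: none.

none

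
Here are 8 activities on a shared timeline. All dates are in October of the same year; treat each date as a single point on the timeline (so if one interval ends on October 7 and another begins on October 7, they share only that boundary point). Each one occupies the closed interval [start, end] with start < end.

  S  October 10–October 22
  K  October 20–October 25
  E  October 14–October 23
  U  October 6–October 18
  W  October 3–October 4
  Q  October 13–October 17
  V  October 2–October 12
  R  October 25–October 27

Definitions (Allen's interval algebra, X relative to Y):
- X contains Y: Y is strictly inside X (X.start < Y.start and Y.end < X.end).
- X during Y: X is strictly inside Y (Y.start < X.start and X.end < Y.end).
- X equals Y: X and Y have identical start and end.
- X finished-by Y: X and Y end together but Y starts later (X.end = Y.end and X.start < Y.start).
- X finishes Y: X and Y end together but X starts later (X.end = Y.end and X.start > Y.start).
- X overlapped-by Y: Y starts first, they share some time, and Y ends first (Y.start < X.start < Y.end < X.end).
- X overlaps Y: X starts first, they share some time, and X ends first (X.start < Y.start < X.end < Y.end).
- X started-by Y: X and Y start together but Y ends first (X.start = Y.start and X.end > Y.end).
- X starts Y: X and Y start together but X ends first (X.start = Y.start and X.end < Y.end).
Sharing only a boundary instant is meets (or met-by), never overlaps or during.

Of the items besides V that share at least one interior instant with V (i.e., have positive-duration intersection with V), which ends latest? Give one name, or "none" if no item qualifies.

S

Target V = [October 2, October 12].
E [October 14, October 23] → after → excluded.
K [October 20, October 25] → after → excluded.
Q [October 13, October 17] → after → excluded.
R [October 25, October 27] → after → excluded.
S [October 10, October 22] → overlapped-by → candidate.
U [October 6, October 18] → overlapped-by → candidate.
W [October 3, October 4] → during → candidate.
Among candidates, latest end is October 22 → S.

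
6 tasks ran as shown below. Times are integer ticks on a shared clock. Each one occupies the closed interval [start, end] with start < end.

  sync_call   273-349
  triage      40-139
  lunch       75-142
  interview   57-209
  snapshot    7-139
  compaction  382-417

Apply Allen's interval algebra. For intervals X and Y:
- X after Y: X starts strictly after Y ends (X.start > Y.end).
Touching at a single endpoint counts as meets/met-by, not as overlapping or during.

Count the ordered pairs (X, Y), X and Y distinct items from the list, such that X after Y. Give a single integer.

9

Checking all 30 ordered pairs for relation 'after'; matching pairs in alphabetical order:
(compaction, interview): compaction after interview ✓
(compaction, lunch): compaction after lunch ✓
(compaction, snapshot): compaction after snapshot ✓
(compaction, sync_call): compaction after sync_call ✓
(compaction, triage): compaction after triage ✓
(sync_call, interview): sync_call after interview ✓
(sync_call, lunch): sync_call after lunch ✓
(sync_call, snapshot): sync_call after snapshot ✓
(sync_call, triage): sync_call after triage ✓
Count: 9.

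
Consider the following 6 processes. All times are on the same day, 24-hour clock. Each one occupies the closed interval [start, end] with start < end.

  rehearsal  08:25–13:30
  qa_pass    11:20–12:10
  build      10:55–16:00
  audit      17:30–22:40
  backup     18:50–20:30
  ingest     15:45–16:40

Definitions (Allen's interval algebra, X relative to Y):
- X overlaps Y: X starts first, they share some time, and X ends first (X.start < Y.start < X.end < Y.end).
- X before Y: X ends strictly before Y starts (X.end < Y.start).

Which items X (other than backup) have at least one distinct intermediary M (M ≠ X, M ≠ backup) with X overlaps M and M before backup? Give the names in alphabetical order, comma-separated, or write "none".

Target backup = [18:50, 20:30].
Intermediaries M with M before backup: build, ingest, qa_pass, rehearsal.
Via build — items with X overlaps build: rehearsal.
Via ingest — items with X overlaps ingest: build.
Via qa_pass — items with X overlaps qa_pass: none.
Via rehearsal — items with X overlaps rehearsal: none.
Union: build, rehearsal.

build, rehearsal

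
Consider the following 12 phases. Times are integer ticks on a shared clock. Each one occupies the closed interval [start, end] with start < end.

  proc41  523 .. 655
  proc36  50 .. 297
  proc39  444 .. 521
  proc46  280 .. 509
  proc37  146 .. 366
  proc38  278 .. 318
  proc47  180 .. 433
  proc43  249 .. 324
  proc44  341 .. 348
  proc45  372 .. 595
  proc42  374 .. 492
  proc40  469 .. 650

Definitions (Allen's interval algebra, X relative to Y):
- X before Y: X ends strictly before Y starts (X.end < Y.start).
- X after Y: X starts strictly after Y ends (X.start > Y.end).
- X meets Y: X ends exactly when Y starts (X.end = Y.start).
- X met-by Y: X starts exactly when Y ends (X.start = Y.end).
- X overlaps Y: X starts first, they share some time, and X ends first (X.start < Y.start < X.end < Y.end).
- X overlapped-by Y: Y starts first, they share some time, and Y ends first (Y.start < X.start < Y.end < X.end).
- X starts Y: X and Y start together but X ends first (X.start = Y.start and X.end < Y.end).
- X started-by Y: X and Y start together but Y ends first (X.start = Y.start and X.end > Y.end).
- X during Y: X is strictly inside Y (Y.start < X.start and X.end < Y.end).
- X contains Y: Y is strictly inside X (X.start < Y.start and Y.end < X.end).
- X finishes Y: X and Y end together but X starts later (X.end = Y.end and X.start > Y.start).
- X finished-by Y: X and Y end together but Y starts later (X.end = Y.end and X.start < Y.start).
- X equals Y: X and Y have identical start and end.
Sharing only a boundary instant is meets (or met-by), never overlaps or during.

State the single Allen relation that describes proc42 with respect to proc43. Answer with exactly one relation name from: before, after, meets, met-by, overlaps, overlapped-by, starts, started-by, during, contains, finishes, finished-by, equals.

proc42 = [374, 492]; proc43 = [249, 324].
Compare endpoints: proc42.start > proc43.start, proc42.start > proc43.end, proc42.end > proc43.start, proc42.end > proc43.end.
That pattern is 'after'.

after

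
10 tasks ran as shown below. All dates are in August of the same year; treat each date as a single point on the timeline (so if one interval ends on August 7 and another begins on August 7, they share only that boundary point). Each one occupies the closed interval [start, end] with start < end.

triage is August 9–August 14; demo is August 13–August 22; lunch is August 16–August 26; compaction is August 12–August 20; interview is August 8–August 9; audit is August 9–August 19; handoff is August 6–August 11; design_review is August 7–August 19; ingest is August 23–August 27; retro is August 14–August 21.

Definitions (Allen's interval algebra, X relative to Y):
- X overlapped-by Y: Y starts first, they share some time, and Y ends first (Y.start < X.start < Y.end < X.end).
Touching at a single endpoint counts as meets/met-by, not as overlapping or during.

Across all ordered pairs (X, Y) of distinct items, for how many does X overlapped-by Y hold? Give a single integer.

Checking all 90 ordered pairs for relation 'overlapped-by'; matching pairs in alphabetical order:
(audit, handoff): audit overlapped-by handoff ✓
(compaction, audit): compaction overlapped-by audit ✓
(compaction, design_review): compaction overlapped-by design_review ✓
(compaction, triage): compaction overlapped-by triage ✓
(demo, audit): demo overlapped-by audit ✓
(demo, compaction): demo overlapped-by compaction ✓
(demo, design_review): demo overlapped-by design_review ✓
(demo, triage): demo overlapped-by triage ✓
(design_review, handoff): design_review overlapped-by handoff ✓
(ingest, lunch): ingest overlapped-by lunch ✓
(lunch, audit): lunch overlapped-by audit ✓
(lunch, compaction): lunch overlapped-by compaction ✓
(lunch, demo): lunch overlapped-by demo ✓
(lunch, design_review): lunch overlapped-by design_review ✓
(lunch, retro): lunch overlapped-by retro ✓
(retro, audit): retro overlapped-by audit ✓
(retro, compaction): retro overlapped-by compaction ✓
(retro, design_review): retro overlapped-by design_review ✓
(triage, handoff): triage overlapped-by handoff ✓
Count: 19.

19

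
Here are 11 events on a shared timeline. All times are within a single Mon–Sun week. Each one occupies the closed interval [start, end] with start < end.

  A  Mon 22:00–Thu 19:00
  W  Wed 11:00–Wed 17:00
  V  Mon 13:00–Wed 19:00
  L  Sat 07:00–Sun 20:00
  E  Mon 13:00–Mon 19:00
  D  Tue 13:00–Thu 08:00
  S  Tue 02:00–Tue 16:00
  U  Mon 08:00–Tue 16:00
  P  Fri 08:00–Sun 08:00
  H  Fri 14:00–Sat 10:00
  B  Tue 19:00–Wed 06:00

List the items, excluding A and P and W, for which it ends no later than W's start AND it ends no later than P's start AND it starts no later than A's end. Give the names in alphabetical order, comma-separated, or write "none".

B, E, S, U

Conditions: its end is no later than W's start (X.end <= Wed 11:00) AND its end is no later than P's start (X.end <= Fri 08:00) AND its start is no later than A's end (X.start <= Thu 19:00).
B: end Wed 06:00 <= Wed 11:00? ✓; end Wed 06:00 <= Fri 08:00? ✓; start Tue 19:00 <= Thu 19:00? ✓ → yes.
D: end Thu 08:00 <= Wed 11:00? ✗; end Thu 08:00 <= Fri 08:00? ✓; start Tue 13:00 <= Thu 19:00? ✓ → no.
E: end Mon 19:00 <= Wed 11:00? ✓; end Mon 19:00 <= Fri 08:00? ✓; start Mon 13:00 <= Thu 19:00? ✓ → yes.
H: end Sat 10:00 <= Wed 11:00? ✗; end Sat 10:00 <= Fri 08:00? ✗; start Fri 14:00 <= Thu 19:00? ✗ → no.
L: end Sun 20:00 <= Wed 11:00? ✗; end Sun 20:00 <= Fri 08:00? ✗; start Sat 07:00 <= Thu 19:00? ✗ → no.
S: end Tue 16:00 <= Wed 11:00? ✓; end Tue 16:00 <= Fri 08:00? ✓; start Tue 02:00 <= Thu 19:00? ✓ → yes.
U: end Tue 16:00 <= Wed 11:00? ✓; end Tue 16:00 <= Fri 08:00? ✓; start Mon 08:00 <= Thu 19:00? ✓ → yes.
V: end Wed 19:00 <= Wed 11:00? ✗; end Wed 19:00 <= Fri 08:00? ✓; start Mon 13:00 <= Thu 19:00? ✓ → no.
Result: B, E, S, U.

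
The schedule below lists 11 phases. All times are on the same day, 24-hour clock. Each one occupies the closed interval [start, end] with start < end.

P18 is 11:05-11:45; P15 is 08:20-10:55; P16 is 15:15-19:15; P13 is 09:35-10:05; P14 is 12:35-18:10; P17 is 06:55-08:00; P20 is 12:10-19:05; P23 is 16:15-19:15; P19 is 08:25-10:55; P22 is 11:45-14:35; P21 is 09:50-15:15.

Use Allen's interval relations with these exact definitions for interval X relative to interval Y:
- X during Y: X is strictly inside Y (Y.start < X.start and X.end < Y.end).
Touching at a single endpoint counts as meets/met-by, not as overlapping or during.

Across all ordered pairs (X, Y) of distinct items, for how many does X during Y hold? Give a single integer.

Checking all 110 ordered pairs for relation 'during'; matching pairs in alphabetical order:
(P13, P15): P13 during P15 ✓
(P13, P19): P13 during P19 ✓
(P14, P20): P14 during P20 ✓
(P18, P21): P18 during P21 ✓
(P22, P21): P22 during P21 ✓
Count: 5.

5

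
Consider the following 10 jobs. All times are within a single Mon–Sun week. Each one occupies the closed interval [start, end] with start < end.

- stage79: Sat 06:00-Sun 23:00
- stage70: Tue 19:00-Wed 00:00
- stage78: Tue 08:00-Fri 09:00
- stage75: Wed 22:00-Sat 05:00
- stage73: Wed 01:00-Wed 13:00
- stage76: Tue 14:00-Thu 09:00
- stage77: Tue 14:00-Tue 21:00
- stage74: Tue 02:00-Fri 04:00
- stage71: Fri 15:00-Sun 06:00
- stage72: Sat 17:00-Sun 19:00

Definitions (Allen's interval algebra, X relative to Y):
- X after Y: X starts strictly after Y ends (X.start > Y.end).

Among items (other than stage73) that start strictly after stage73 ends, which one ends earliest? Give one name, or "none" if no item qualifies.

stage75

Target stage73 = [Wed 01:00, Wed 13:00].
stage70 [Tue 19:00, Wed 00:00] → before → excluded.
stage71 [Fri 15:00, Sun 06:00] → after → candidate.
stage72 [Sat 17:00, Sun 19:00] → after → candidate.
stage74 [Tue 02:00, Fri 04:00] → contains → excluded.
stage75 [Wed 22:00, Sat 05:00] → after → candidate.
stage76 [Tue 14:00, Thu 09:00] → contains → excluded.
stage77 [Tue 14:00, Tue 21:00] → before → excluded.
stage78 [Tue 08:00, Fri 09:00] → contains → excluded.
stage79 [Sat 06:00, Sun 23:00] → after → candidate.
Among candidates, earliest end is Sat 05:00 → stage75.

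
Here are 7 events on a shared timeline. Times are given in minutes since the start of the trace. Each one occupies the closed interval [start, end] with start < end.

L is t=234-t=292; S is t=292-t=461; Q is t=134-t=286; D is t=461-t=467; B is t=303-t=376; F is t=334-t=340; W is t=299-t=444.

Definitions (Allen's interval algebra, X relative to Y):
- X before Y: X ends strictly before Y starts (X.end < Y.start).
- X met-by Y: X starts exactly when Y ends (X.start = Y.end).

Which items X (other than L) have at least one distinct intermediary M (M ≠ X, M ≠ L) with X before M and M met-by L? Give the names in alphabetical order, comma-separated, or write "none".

Target L = [t=234, t=292].
Intermediaries M with M met-by L: S.
Via S — items with X before S: Q.
Union: Q.

Q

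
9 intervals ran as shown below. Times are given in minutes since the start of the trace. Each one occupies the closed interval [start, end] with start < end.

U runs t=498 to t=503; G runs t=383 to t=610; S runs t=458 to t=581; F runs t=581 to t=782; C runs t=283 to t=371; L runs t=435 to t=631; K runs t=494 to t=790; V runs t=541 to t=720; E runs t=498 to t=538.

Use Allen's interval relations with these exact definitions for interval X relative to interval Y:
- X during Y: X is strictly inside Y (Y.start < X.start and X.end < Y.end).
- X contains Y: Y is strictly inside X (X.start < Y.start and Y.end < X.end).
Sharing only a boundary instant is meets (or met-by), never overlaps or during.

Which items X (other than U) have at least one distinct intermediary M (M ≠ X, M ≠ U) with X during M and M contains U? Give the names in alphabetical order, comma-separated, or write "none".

Target U = [t=498, t=503].
Intermediaries M with M contains U: G, K, L, S.
Via G — items with X during G: E, S.
Via K — items with X during K: E, F, V.
Via L — items with X during L: E, S.
Via S — items with X during S: E.
Union: E, F, S, V.

E, F, S, V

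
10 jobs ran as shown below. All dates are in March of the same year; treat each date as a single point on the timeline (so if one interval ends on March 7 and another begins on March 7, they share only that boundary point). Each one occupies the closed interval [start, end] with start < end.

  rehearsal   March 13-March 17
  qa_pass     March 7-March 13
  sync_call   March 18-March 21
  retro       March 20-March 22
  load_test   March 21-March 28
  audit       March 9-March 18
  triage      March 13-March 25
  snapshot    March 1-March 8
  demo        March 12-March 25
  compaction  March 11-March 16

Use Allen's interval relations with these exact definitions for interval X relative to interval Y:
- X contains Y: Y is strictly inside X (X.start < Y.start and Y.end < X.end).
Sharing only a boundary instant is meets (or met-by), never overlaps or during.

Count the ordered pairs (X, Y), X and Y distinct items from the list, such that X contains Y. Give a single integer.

Checking all 90 ordered pairs for relation 'contains'; matching pairs in alphabetical order:
(audit, compaction): audit contains compaction ✓
(audit, rehearsal): audit contains rehearsal ✓
(demo, rehearsal): demo contains rehearsal ✓
(demo, retro): demo contains retro ✓
(demo, sync_call): demo contains sync_call ✓
(triage, retro): triage contains retro ✓
(triage, sync_call): triage contains sync_call ✓
Count: 7.

7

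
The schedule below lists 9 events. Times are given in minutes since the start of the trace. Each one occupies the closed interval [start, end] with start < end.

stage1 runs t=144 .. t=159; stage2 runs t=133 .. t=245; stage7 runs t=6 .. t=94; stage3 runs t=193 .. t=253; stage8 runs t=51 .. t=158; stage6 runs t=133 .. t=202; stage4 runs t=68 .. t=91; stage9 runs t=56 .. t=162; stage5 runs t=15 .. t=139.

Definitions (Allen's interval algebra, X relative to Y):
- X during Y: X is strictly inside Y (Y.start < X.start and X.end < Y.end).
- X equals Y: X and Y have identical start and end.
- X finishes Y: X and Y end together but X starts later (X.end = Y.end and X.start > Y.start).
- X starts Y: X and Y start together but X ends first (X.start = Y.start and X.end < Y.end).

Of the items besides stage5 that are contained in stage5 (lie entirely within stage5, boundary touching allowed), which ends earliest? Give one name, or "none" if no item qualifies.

Target stage5 = [t=15, t=139].
stage1 [t=144, t=159] → after → excluded.
stage2 [t=133, t=245] → overlapped-by → excluded.
stage3 [t=193, t=253] → after → excluded.
stage4 [t=68, t=91] → during → candidate.
stage6 [t=133, t=202] → overlapped-by → excluded.
stage7 [t=6, t=94] → overlaps → excluded.
stage8 [t=51, t=158] → overlapped-by → excluded.
stage9 [t=56, t=162] → overlapped-by → excluded.
Among candidates, earliest end is t=91 → stage4.

stage4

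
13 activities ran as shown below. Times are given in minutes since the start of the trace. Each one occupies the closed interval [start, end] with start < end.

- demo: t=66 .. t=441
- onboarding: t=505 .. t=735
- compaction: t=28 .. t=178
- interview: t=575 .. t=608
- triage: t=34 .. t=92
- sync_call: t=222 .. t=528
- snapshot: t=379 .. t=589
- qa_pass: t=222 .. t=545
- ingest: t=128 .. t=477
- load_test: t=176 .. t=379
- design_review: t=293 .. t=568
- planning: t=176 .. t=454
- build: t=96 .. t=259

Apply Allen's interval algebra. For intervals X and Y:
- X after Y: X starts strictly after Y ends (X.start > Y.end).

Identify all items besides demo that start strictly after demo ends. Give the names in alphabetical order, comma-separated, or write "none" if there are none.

Target demo = [t=66, t=441].
build [t=96, t=259] → during → no.
compaction [t=28, t=178] → overlaps → no.
design_review [t=293, t=568] → overlapped-by → no.
ingest [t=128, t=477] → overlapped-by → no.
interview [t=575, t=608] → after → yes.
load_test [t=176, t=379] → during → no.
onboarding [t=505, t=735] → after → yes.
planning [t=176, t=454] → overlapped-by → no.
qa_pass [t=222, t=545] → overlapped-by → no.
snapshot [t=379, t=589] → overlapped-by → no.
sync_call [t=222, t=528] → overlapped-by → no.
triage [t=34, t=92] → overlaps → no.
Result: interview, onboarding.

interview, onboarding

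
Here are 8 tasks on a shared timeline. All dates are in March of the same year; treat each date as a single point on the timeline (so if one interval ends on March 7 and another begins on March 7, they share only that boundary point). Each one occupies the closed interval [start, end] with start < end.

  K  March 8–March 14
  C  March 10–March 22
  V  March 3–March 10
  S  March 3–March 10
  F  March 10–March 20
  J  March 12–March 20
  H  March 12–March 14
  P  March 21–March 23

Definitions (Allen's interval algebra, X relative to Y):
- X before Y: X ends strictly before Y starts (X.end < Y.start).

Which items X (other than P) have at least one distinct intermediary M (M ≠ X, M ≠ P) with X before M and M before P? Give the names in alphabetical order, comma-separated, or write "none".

S, V

Target P = [March 21, March 23].
Intermediaries M with M before P: F, H, J, K, S, V.
Via F — items with X before F: none.
Via H — items with X before H: S, V.
Via J — items with X before J: S, V.
Via K — items with X before K: none.
Via S — items with X before S: none.
Via V — items with X before V: none.
Union: S, V.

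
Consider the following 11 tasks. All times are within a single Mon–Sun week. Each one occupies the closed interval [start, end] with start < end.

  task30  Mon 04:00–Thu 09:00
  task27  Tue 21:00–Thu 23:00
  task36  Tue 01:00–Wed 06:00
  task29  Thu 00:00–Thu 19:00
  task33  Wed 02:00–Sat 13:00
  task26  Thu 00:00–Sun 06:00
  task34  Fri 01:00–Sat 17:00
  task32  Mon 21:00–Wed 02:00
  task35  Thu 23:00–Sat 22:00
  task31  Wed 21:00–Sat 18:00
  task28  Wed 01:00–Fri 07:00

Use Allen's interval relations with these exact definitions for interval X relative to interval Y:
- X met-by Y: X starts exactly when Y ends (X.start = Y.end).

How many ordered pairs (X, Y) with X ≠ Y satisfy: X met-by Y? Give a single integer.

Checking all 110 ordered pairs for relation 'met-by'; matching pairs in alphabetical order:
(task33, task32): task33 met-by task32 ✓
(task35, task27): task35 met-by task27 ✓
Count: 2.

2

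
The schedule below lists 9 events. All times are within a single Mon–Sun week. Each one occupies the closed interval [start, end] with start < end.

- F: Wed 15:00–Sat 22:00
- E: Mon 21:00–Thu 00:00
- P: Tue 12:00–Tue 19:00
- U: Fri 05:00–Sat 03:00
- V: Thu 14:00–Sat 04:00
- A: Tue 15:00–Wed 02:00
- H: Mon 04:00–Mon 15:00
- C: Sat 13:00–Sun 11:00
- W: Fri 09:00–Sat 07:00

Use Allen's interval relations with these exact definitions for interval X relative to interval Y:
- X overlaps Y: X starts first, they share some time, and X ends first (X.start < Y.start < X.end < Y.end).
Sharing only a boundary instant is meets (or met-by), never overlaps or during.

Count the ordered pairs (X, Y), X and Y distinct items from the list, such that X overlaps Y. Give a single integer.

5

Checking all 72 ordered pairs for relation 'overlaps'; matching pairs in alphabetical order:
(E, F): E overlaps F ✓
(F, C): F overlaps C ✓
(P, A): P overlaps A ✓
(U, W): U overlaps W ✓
(V, W): V overlaps W ✓
Count: 5.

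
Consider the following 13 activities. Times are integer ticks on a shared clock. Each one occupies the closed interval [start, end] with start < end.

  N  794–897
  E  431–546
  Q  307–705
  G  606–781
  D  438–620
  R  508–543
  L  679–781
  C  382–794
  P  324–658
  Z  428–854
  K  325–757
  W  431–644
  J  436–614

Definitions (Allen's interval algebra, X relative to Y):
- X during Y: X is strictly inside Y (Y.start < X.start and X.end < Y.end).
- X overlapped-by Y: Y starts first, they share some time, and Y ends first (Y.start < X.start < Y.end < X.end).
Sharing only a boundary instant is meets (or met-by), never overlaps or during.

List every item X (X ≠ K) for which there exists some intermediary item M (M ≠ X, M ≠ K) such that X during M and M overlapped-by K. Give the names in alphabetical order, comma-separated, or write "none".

D, E, G, J, L, R, W

Target K = [325, 757].
Intermediaries M with M overlapped-by K: C, G, L, Z.
Via C — items with X during C: D, E, G, J, L, R, W.
Via G — items with X during G: none.
Via L — items with X during L: none.
Via Z — items with X during Z: D, E, G, J, L, R, W.
Union: D, E, G, J, L, R, W.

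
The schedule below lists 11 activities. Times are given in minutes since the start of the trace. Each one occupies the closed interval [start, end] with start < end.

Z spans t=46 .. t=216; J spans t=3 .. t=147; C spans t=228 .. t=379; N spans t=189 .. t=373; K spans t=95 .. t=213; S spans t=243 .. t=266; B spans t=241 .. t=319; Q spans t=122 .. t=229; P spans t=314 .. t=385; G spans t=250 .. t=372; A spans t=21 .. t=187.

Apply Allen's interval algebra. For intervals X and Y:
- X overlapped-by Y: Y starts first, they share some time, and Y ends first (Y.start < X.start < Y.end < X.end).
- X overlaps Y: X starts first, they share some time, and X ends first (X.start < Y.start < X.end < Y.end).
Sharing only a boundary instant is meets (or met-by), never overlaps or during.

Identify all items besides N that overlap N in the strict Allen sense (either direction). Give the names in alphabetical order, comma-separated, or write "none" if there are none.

Target N = [t=189, t=373].
A [t=21, t=187] → before → no.
B [t=241, t=319] → during → no.
C [t=228, t=379] → overlapped-by → yes.
G [t=250, t=372] → during → no.
J [t=3, t=147] → before → no.
K [t=95, t=213] → overlaps → yes.
P [t=314, t=385] → overlapped-by → yes.
Q [t=122, t=229] → overlaps → yes.
S [t=243, t=266] → during → no.
Z [t=46, t=216] → overlaps → yes.
Result: C, K, P, Q, Z.

C, K, P, Q, Z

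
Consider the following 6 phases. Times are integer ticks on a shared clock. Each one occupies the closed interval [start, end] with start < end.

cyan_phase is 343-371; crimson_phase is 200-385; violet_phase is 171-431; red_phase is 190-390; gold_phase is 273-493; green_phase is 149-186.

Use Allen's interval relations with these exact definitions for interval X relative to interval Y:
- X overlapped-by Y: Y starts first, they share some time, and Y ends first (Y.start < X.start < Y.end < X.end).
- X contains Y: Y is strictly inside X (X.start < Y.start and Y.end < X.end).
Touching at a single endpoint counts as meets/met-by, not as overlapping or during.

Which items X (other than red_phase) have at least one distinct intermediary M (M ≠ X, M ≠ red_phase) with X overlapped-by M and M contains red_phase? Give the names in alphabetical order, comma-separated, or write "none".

gold_phase

Target red_phase = [190, 390].
Intermediaries M with M contains red_phase: violet_phase.
Via violet_phase — items with X overlapped-by violet_phase: gold_phase.
Union: gold_phase.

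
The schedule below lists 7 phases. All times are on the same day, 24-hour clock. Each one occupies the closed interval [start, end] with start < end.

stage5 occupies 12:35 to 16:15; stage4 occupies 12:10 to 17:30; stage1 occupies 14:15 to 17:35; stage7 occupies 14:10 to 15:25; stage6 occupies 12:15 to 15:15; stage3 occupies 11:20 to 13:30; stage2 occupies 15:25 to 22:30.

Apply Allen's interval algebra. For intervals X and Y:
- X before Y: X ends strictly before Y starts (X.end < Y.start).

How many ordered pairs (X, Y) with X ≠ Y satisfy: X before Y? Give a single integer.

4

Checking all 42 ordered pairs for relation 'before'; matching pairs in alphabetical order:
(stage3, stage1): stage3 before stage1 ✓
(stage3, stage2): stage3 before stage2 ✓
(stage3, stage7): stage3 before stage7 ✓
(stage6, stage2): stage6 before stage2 ✓
Count: 4.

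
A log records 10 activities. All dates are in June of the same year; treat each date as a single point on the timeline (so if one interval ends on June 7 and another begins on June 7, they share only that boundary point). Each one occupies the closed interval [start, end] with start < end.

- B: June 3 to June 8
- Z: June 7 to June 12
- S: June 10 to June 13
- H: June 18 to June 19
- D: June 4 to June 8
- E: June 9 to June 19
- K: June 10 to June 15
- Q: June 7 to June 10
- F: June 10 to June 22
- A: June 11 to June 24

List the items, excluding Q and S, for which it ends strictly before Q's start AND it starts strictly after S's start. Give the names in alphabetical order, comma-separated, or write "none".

none

Conditions: its end is strictly before Q's start (X.end < June 7) AND its start is strictly after S's start (X.start > June 10).
A: end June 24 < June 7? ✗; start June 11 > June 10? ✓ → no.
B: end June 8 < June 7? ✗; start June 3 > June 10? ✗ → no.
D: end June 8 < June 7? ✗; start June 4 > June 10? ✗ → no.
E: end June 19 < June 7? ✗; start June 9 > June 10? ✗ → no.
F: end June 22 < June 7? ✗; start June 10 > June 10? ✗ → no.
H: end June 19 < June 7? ✗; start June 18 > June 10? ✓ → no.
K: end June 15 < June 7? ✗; start June 10 > June 10? ✗ → no.
Z: end June 12 < June 7? ✗; start June 7 > June 10? ✗ → no.
Result: none.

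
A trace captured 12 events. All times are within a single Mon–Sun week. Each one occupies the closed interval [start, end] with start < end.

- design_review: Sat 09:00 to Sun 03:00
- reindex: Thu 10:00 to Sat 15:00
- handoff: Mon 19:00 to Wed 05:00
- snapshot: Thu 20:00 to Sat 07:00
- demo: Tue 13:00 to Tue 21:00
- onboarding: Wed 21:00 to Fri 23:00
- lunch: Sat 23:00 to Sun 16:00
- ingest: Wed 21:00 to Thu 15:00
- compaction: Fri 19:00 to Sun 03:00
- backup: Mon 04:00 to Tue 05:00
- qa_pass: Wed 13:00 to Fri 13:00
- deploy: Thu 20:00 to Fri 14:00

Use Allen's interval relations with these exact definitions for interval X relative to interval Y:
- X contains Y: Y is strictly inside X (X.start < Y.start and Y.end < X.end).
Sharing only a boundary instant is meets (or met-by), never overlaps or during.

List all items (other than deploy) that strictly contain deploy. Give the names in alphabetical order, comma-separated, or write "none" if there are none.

Target deploy = [Thu 20:00, Fri 14:00].
backup [Mon 04:00, Tue 05:00] → before → no.
compaction [Fri 19:00, Sun 03:00] → after → no.
demo [Tue 13:00, Tue 21:00] → before → no.
design_review [Sat 09:00, Sun 03:00] → after → no.
handoff [Mon 19:00, Wed 05:00] → before → no.
ingest [Wed 21:00, Thu 15:00] → before → no.
lunch [Sat 23:00, Sun 16:00] → after → no.
onboarding [Wed 21:00, Fri 23:00] → contains → yes.
qa_pass [Wed 13:00, Fri 13:00] → overlaps → no.
reindex [Thu 10:00, Sat 15:00] → contains → yes.
snapshot [Thu 20:00, Sat 07:00] → started-by → no.
Result: onboarding, reindex.

onboarding, reindex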